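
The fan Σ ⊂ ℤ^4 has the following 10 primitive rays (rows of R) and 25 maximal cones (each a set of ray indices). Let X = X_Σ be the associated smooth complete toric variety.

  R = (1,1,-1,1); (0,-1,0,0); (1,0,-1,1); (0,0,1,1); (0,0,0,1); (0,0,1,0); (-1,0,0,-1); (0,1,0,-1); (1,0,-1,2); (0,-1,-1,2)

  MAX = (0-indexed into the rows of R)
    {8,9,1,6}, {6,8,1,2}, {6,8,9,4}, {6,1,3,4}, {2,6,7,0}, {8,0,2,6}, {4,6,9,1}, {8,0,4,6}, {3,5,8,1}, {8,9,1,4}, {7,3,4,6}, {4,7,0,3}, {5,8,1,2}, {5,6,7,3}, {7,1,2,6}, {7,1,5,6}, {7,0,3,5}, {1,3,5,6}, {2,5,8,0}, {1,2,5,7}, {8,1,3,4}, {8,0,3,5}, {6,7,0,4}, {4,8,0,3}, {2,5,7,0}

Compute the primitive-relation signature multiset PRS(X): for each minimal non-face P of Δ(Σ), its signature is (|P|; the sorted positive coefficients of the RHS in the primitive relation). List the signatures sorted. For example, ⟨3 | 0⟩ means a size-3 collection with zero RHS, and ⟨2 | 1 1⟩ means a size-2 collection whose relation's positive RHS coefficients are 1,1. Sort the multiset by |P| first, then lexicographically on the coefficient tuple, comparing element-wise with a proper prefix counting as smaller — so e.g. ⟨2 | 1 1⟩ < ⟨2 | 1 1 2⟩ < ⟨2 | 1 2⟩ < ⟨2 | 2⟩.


Primitive collections (18):

  • {0,1}:  v_{0} + v_{1} = v_{2}  so sig = ⟨2 | 1⟩
  • {2,4}:  v_{2} + v_{4} = v_{8}  so sig = ⟨2 | 1⟩
  • {4,5}:  v_{4} + v_{5} = v_{3}  so sig = ⟨2 | 1⟩
  • {7,8}:  v_{7} + v_{8} = v_{0}  so sig = ⟨2 | 1⟩
  • {2,3}:  v_{2} + v_{3} = v_{5} + v_{8}  so sig = ⟨2 | 1 1⟩
  • {7,9}:  v_{7} + v_{9} = v_{6} + v_{8}  so sig = ⟨2 | 1 1⟩
  • {2,9}:  v_{2} + v_{9} = v_{1} + v_{6} + 2·v_{8}  so sig = ⟨2 | 1 1 2⟩
  • {0,9}:  v_{0} + v_{9} = v_{6} + 2·v_{8}  so sig = ⟨2 | 1 2⟩
  • {5,9}:  v_{5} + v_{9} = v_{1} + 2·v_{4}  so sig = ⟨2 | 1 2⟩
  • {3,9}:  v_{3} + v_{9} = v_{1} + 3·v_{4}  so sig = ⟨2 | 1 3⟩
  • {1,4,7}:  v_{1} + v_{4} + v_{7} = 0  so sig = ⟨3 | 0⟩
  • {2,5,6}:  v_{2} + v_{5} + v_{6} = 0  so sig = ⟨3 | 0⟩
  • {1,3,7}:  v_{1} + v_{3} + v_{7} = v_{5}  so sig = ⟨3 | 1⟩
  • {5,6,8}:  v_{5} + v_{6} + v_{8} = v_{4}  so sig = ⟨3 | 1⟩
  • {0,5,6}:  v_{0} + v_{5} + v_{6} = v_{4} + v_{7}  so sig = ⟨3 | 1 1⟩
  • {0,3,6}:  v_{0} + v_{3} + v_{6} = 2·v_{4} + v_{7}  so sig = ⟨3 | 1 2⟩
  • {3,6,8}:  v_{3} + v_{6} + v_{8} = 2·v_{4}  so sig = ⟨3 | 2⟩
  • {1,4,6,8}:  v_{1} + v_{4} + v_{6} + v_{8} = v_{9}  so sig = ⟨4 | 1⟩

Signatures (|P|; sorted positive RHS coefficients), sorted:
    |P|=2: 10 collections, coeffs (1), (1), (1), (1), (1,1), (1,1), (1,1,2), (1,2), (1,2), (1,3)
    |P|=3: 7 collections, coeffs (), (), (1), (1), (1,1), (1,2), (2)
    |P|=4: 1 collection, coeffs (1)


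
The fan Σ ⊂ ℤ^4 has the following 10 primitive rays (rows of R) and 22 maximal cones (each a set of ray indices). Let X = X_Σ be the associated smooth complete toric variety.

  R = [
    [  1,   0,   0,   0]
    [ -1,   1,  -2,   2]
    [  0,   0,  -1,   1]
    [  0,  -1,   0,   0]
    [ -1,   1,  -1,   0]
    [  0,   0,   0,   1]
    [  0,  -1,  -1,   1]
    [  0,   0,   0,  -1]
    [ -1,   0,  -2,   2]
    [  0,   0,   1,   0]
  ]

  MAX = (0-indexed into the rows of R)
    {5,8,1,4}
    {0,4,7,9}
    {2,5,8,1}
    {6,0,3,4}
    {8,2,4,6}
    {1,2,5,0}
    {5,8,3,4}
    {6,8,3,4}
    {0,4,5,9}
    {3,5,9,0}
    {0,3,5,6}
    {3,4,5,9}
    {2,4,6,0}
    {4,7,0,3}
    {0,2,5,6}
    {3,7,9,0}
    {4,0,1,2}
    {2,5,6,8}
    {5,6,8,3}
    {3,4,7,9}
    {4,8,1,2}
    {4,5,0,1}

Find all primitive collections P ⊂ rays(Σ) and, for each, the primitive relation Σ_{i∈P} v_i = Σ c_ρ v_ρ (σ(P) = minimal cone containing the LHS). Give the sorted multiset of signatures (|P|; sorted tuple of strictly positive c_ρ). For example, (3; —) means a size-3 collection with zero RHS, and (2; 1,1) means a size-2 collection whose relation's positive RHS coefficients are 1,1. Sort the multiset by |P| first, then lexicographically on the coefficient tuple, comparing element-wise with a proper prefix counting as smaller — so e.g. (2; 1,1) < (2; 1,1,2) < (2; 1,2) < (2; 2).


The 17 primitive collections of Σ (r=10, n=4):

  {5,7}:  v_{5} + v_{7} = 0 — sig = (2; —)
  {1,3}:  v_{1} + v_{3} = v_{8} — sig = (2; 1)
  {2,3}:  v_{2} + v_{3} = v_{6} — sig = (2; 1)
  {2,9}:  v_{2} + v_{9} = v_{5} — sig = (2; 1)
  {1,6}:  v_{1} + v_{6} = v_{2} + v_{8} — sig = (2; 1,1)
  {1,7}:  v_{1} + v_{7} = v_{2} + v_{4} — sig = (2; 1,1)
  {6,9}:  v_{6} + v_{9} = v_{3} + v_{5} — sig = (2; 1,1)
  {7,8}:  v_{7} + v_{8} = v_{4} + v_{6} — sig = (2; 1,1)
  {2,7}:  v_{2} + v_{7} = v_{0} + v_{3} + v_{4} — sig = (2; 1,1,1)
  {6,7}:  v_{6} + v_{7} = v_{0} + 2·v_{3} + v_{4} — sig = (2; 1,1,2)
  {8,9}:  v_{8} + v_{9} = v_{3} + v_{4} + 2·v_{5} — sig = (2; 1,1,2)
  {1,9}:  v_{1} + v_{9} = v_{4} + 2·v_{5} — sig = (2; 1,2)
  {0,8}:  v_{0} + v_{8} = 2·v_{2} — sig = (2; 2)
  {2,4,5}:  v_{2} + v_{4} + v_{5} = v_{1} — sig = (3; 1)
  {4,5,6}:  v_{4} + v_{5} + v_{6} = v_{8} — sig = (3; 1)
  {0,3,4,9}:  v_{0} + v_{3} + v_{4} + v_{9} = 0 — sig = (4; —)
  {0,3,4,5}:  v_{0} + v_{3} + v_{4} + v_{5} = v_{2} — sig = (4; 1)

Sorted signature multiset PRS(X):
{ (2; —),  (2; 1) ×3,  (2; 1,1) ×4,  (2; 1,1,1),  (2; 1,1,2) ×2,  (2; 1,2),  (2; 2),  (3; 1) ×2,  (4; —),  (4; 1) }


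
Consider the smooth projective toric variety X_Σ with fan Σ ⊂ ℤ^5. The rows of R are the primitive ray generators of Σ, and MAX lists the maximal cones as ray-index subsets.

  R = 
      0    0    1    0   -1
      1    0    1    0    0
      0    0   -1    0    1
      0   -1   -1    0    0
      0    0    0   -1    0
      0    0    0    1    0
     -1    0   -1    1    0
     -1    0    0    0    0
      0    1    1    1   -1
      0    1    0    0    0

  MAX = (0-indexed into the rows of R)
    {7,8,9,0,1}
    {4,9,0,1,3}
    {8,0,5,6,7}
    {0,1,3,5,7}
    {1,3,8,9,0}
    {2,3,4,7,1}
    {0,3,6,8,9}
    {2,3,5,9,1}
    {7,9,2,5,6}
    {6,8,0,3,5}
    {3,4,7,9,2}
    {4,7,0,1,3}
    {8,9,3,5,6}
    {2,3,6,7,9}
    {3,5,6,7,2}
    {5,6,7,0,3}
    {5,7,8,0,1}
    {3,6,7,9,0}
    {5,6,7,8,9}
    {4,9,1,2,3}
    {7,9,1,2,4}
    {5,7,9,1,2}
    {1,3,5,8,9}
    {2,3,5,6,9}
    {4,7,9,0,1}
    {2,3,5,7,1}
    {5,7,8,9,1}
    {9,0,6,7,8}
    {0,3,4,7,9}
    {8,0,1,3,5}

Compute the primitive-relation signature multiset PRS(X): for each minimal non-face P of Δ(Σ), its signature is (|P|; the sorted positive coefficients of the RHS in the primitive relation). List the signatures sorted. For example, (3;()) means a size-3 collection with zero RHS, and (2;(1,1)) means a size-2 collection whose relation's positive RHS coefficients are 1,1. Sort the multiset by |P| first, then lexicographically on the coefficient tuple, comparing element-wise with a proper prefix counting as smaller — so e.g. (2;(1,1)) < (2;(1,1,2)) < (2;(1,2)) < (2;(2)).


Minimal non-faces — 10 found among 10 rays, 30 max cones:

  P = {0,2}:  v_{0} + v_{2} = 0  so sig = (2;())
  P = {4,5}:  v_{4} + v_{5} = 0  so sig = (2;())
  P = {1,6}:  v_{1} + v_{6} = v_{5}  so sig = (2;(1))
  P = {2,8}:  v_{2} + v_{8} = v_{5} + v_{9}  so sig = (2;(1,1))
  P = {4,8}:  v_{4} + v_{8} = v_{0} + v_{9}  so sig = (2;(1,1))
  P = {4,6}:  v_{4} + v_{6} = v_{3} + v_{7} + v_{9}  so sig = (2;(1,1,1))
  P = {0,5,9}:  v_{0} + v_{5} + v_{9} = v_{8}  so sig = (3;(1))
  P = {3,7,8}:  v_{3} + v_{7} + v_{8} = v_{0} + v_{6}  so sig = (3;(1,1))
  P = {1,3,7,9}:  v_{1} + v_{3} + v_{7} + v_{9} = 0  so sig = (4;())
  P = {3,5,7,9}:  v_{3} + v_{5} + v_{7} + v_{9} = v_{6}  so sig = (4;(1))

so the primitive-relation signature multiset is
{ (2;()) ×2,  (2;(1)),  (2;(1,1)) ×2,  (2;(1,1,1)),  (3;(1)),  (3;(1,1)),  (4;()),  (4;(1)) }


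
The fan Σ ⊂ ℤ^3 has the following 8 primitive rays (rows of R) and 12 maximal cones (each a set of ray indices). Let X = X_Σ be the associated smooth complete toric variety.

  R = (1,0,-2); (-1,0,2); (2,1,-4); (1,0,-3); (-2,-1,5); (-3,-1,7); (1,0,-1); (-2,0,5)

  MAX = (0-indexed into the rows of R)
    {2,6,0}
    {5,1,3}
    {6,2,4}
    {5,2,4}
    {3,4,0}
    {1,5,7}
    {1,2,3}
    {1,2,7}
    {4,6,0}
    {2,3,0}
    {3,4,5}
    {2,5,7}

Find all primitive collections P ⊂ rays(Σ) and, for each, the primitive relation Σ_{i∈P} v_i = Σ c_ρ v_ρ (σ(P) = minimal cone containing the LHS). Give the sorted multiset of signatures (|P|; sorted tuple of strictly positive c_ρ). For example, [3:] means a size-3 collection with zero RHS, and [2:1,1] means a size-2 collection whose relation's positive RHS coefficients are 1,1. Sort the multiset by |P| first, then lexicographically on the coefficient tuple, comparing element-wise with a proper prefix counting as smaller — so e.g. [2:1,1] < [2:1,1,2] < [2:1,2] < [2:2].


14 minimal non-faces of Δ(Σ) (on 8 rays):

  • {0,1}:  v_{0} + v_{1} = 0  ⟹  sig = [2:]
  • {0,5}:  v_{0} + v_{5} = v_{4}  ⟹  sig = [2:1]
  • {1,4}:  v_{1} + v_{4} = v_{5}  ⟹  sig = [2:1]
  • {3,7}:  v_{3} + v_{7} = v_{1}  ⟹  sig = [2:1]
  • {0,7}:  v_{0} + v_{7} = v_{2} + v_{5}  ⟹  sig = [2:1,1]
  • {1,6}:  v_{1} + v_{6} = v_{2} + v_{4}  ⟹  sig = [2:1,1]
  • {6,7}:  v_{6} + v_{7} = 2·v_{2} + v_{4} + v_{5}  ⟹  sig = [2:1,1,2]
  • {4,7}:  v_{4} + v_{7} = v_{2} + 2·v_{5}  ⟹  sig = [2:1,2]
  • {5,6}:  v_{5} + v_{6} = v_{2} + 2·v_{4}  ⟹  sig = [2:1,2]
  • {3,6}:  v_{3} + v_{6} = 2·v_{0}  ⟹  sig = [2:2]
  • {2,3,5}:  v_{2} + v_{3} + v_{5} = 0  ⟹  sig = [3:]
  • {0,2,4}:  v_{0} + v_{2} + v_{4} = v_{6}  ⟹  sig = [3:1]
  • {1,2,5}:  v_{1} + v_{2} + v_{5} = v_{7}  ⟹  sig = [3:1]
  • {2,3,4}:  v_{2} + v_{3} + v_{4} = v_{0}  ⟹  sig = [3:1]

Signatures (|P|; sorted positive RHS coefficients), sorted:
    |P|=2: 10 collections, coeffs (), (1), (1), (1), (1,1), (1,1), (1,1,2), (1,2), (1,2), (2)
    |P|=3: 4 collections, coeffs (), (1), (1), (1)


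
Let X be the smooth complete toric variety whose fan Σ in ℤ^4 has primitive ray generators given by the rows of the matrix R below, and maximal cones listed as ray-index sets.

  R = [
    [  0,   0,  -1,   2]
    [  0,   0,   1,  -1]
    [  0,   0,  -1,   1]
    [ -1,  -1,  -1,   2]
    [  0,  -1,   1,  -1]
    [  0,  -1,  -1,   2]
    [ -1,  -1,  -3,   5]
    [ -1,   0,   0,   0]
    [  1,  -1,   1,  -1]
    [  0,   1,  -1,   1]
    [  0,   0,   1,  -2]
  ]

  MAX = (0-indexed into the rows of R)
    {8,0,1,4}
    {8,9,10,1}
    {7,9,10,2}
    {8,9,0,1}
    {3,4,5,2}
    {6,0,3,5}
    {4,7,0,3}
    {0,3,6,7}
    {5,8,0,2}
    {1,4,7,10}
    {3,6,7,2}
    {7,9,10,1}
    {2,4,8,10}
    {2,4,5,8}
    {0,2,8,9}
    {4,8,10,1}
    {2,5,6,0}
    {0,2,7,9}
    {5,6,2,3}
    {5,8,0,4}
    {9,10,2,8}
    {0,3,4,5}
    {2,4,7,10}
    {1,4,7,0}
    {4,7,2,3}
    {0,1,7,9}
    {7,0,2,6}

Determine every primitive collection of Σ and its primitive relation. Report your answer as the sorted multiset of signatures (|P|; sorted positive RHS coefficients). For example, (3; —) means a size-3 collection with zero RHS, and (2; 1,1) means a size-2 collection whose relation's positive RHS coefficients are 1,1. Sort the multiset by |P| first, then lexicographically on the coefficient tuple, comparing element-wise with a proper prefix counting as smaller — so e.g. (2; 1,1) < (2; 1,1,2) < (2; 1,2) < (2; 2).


Primitive collections (19):

  {0,10}:  v_{0} + v_{10} = 0  so sig = (2; —)
  {1,2}:  v_{1} + v_{2} = 0  so sig = (2; —)
  {4,9}:  v_{4} + v_{9} = 0  so sig = (2; —)
  {5,7}:  v_{5} + v_{7} = v_{3}  so sig = (2; 1)
  {7,8}:  v_{7} + v_{8} = v_{4}  so sig = (2; 1)
  {1,5}:  v_{1} + v_{5} = v_{0} + v_{4}  so sig = (2; 1,1)
  {1,6}:  v_{1} + v_{6} = v_{0} + v_{3}  so sig = (2; 1,1)
  {3,8}:  v_{3} + v_{8} = v_{4} + v_{5}  so sig = (2; 1,1)
  {4,6}:  v_{4} + v_{6} = v_{3} + v_{5}  so sig = (2; 1,1)
  {5,9}:  v_{5} + v_{9} = v_{0} + v_{2}  so sig = (2; 1,1)
  {5,10}:  v_{5} + v_{10} = v_{2} + v_{4}  so sig = (2; 1,1)
  {6,10}:  v_{6} + v_{10} = v_{2} + v_{3}  so sig = (2; 1,1)
  {1,3}:  v_{1} + v_{3} = v_{0} + v_{4} + v_{7}  so sig = (2; 1,1,1)
  {3,9}:  v_{3} + v_{9} = v_{0} + v_{2} + v_{7}  so sig = (2; 1,1,1)
  {3,10}:  v_{3} + v_{10} = v_{2} + v_{4} + v_{7}  so sig = (2; 1,1,1)
  {6,9}:  v_{6} + v_{9} = 2·v_{0} + 2·v_{2} + v_{7}  so sig = (2; 1,2,2)
  {6,8}:  v_{6} + v_{8} = 2·v_{5}  so sig = (2; 2)
  {0,2,3}:  v_{0} + v_{2} + v_{3} = v_{6}  so sig = (3; 1)
  {0,2,4}:  v_{0} + v_{2} + v_{4} = v_{5}  so sig = (3; 1)

Signatures (|P|; sorted positive RHS coefficients), sorted:
[(2; —), (2; —), (2; —), (2; 1), (2; 1), (2; 1,1), (2; 1,1), (2; 1,1), (2; 1,1), (2; 1,1), (2; 1,1), (2; 1,1), (2; 1,1,1), (2; 1,1,1), (2; 1,1,1), (2; 1,2,2), (2; 2), (3; 1), (3; 1)]


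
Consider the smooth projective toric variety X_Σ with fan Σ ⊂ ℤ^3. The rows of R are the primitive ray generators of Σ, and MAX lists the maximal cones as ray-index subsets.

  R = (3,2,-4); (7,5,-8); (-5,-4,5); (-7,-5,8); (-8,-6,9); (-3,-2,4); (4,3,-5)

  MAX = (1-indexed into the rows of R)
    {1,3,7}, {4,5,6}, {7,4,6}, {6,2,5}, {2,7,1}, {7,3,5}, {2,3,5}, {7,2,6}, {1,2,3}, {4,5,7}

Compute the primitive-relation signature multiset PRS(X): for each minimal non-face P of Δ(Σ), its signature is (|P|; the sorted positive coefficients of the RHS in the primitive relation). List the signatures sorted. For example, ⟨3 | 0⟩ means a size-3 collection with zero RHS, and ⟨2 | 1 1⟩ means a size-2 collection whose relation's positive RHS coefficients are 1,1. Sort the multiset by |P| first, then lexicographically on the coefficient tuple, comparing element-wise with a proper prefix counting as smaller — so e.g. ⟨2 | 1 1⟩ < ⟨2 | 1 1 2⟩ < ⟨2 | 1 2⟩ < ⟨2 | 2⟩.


Σ has 9 primitive collections:

  {1,6}:  v_{1} + v_{6} = 0  →  sig = ⟨2 | 0⟩
  {2,4}:  v_{2} + v_{4} = 0  →  sig = ⟨2 | 0⟩
  {1,5}:  v_{1} + v_{5} = v_{3}  →  sig = ⟨2 | 1⟩
  {3,6}:  v_{3} + v_{6} = v_{5}  →  sig = ⟨2 | 1⟩
  {1,4}:  v_{1} + v_{4} = v_{5} + v_{7}  →  sig = ⟨2 | 1 1⟩
  {3,4}:  v_{3} + v_{4} = 2·v_{5} + v_{7}  →  sig = ⟨2 | 1 2⟩
  {2,5,7}:  v_{2} + v_{5} + v_{7} = v_{1}  →  sig = ⟨3 | 1⟩
  {5,6,7}:  v_{5} + v_{6} + v_{7} = v_{4}  →  sig = ⟨3 | 1⟩
  {2,3,7}:  v_{2} + v_{3} + v_{7} = 2·v_{1}  →  sig = ⟨3 | 2⟩

Hence PRS(X_Σ) =
    |P|=2: 6 collections, coeffs (), (), (1), (1), (1,1), (1,2)
    |P|=3: 3 collections, coeffs (1), (1), (2)


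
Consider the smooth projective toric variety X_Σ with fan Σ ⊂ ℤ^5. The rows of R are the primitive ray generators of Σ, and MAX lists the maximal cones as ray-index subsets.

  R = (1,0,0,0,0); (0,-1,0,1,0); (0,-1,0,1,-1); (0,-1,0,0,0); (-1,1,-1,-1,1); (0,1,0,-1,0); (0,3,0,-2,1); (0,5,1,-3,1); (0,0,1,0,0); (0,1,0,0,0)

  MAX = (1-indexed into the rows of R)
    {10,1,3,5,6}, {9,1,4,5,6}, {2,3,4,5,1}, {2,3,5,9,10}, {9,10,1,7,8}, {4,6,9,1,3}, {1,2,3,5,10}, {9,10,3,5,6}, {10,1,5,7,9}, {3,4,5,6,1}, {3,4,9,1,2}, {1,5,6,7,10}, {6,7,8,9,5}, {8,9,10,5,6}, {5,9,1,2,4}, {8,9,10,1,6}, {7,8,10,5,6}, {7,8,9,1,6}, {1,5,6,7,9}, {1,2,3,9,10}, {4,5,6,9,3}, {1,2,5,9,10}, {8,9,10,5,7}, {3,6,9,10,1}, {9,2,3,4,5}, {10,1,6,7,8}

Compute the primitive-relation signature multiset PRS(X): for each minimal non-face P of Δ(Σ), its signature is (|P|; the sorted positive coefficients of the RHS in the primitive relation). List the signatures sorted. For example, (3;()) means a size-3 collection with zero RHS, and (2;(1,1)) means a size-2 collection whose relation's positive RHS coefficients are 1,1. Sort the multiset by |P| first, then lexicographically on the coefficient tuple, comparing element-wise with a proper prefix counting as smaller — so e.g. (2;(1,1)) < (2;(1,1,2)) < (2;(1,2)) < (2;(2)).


12 minimal non-faces of Δ(Σ) (on 10 rays):

  P={2,6}:  v_{2} + v_{6} = 0  so sig = (2;())
  P={4,10}:  v_{4} + v_{10} = 0  so sig = (2;())
  P={3,7}:  v_{3} + v_{7} = v_{6} + v_{10}  so sig = (2;(1,1))
  P={2,8}:  v_{2} + v_{8} = v_{7} + v_{9} + v_{10}  so sig = (2;(1,1,1))
  P={4,8}:  v_{4} + v_{8} = v_{6} + v_{7} + v_{9}  so sig = (2;(1,1,1))
  P={2,7}:  v_{2} + v_{7} = v_{1} + v_{5} + v_{9} + v_{10}  so sig = (2;(1,1,1,1))
  P={4,7}:  v_{4} + v_{7} = v_{1} + v_{5} + v_{6} + v_{9}  so sig = (2;(1,1,1,1))
  P={3,8}:  v_{3} + v_{8} = 2·v_{6} + v_{9} + 2·v_{10}  so sig = (2;(1,2,2))
  P={1,5,8}:  v_{1} + v_{5} + v_{8} = 2·v_{7}  so sig = (3;(2))
  P={1,3,5,9}:  v_{1} + v_{3} + v_{5} + v_{9} = 0  so sig = (4;())
  P={6,7,9,10}:  v_{6} + v_{7} + v_{9} + v_{10} = v_{8}  so sig = (4;(1))
  P={1,5,6,9,10}:  v_{1} + v_{5} + v_{6} + v_{9} + v_{10} = v_{7}  so sig = (5;(1))

Signatures (|P|; sorted positive RHS coefficients), sorted:
    |P|=2: 8 collections, coeffs (), (), (1,1), (1,1,1), (1,1,1), (1,1,1,1), (1,1,1,1), (1,2,2)
    |P|=3: 1 collection, coeffs (2)
    |P|=4: 2 collections, coeffs (), (1)
    |P|=5: 1 collection, coeffs (1)


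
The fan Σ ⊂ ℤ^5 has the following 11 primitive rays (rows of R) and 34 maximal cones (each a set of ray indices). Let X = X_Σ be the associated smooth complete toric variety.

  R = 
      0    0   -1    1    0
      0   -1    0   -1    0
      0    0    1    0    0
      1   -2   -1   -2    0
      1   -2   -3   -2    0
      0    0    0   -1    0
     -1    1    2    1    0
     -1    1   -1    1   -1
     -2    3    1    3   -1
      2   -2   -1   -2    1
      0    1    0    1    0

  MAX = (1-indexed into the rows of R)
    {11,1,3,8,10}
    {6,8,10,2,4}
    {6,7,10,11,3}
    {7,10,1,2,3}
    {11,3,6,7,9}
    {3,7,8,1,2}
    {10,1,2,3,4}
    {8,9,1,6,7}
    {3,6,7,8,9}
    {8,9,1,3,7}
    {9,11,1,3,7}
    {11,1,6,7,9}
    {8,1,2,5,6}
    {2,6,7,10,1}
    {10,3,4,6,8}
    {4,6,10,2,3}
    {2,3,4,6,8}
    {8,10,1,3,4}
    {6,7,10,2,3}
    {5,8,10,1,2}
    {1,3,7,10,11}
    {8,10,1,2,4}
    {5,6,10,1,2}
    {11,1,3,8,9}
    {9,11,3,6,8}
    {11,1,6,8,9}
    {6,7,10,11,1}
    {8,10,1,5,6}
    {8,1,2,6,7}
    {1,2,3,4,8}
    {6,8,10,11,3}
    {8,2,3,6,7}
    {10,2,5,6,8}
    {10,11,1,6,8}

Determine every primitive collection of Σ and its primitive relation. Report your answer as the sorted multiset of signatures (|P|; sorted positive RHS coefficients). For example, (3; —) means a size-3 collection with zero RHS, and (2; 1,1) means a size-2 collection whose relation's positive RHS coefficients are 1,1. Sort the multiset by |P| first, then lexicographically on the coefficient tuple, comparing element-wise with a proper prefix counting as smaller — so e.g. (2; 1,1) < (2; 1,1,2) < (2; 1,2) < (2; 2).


17 collections generate NE(X_Σ); each relation:

  P={2,11}:  v_{2} + v_{11} = 0  so sig = (2; —)
  P={9,10}:  v_{9} + v_{10} = v_{11}  so sig = (2; 1)
  P={2,9}:  v_{2} + v_{9} = v_{7} + v_{8}  so sig = (2; 1,1)
  P={4,7}:  v_{4} + v_{7} = v_{2} + v_{3}  so sig = (2; 1,1)
  P={4,9}:  v_{4} + v_{9} = v_{3} + v_{8}  so sig = (2; 1,1)
  P={3,5}:  v_{3} + v_{5} = v_{2} + v_{8} + v_{10}  so sig = (2; 1,1,1)
  P={4,11}:  v_{4} + v_{11} = v_{3} + v_{8} + v_{10}  so sig = (2; 1,1,1)
  P={5,7}:  v_{5} + v_{7} = v_{1} + v_{2} + v_{6}  so sig = (2; 1,1,1)
  P={5,9}:  v_{5} + v_{9} = v_{1} + v_{6} + v_{8}  so sig = (2; 1,1,1)
  P={5,11}:  v_{5} + v_{11} = v_{1} + v_{6} + v_{8} + v_{10}  so sig = (2; 1,1,1,1)
  P={4,5}:  v_{4} + v_{5} = 2·v_{2} + 2·v_{8} + 2·v_{10}  so sig = (2; 2,2,2)
  P={1,3,6}:  v_{1} + v_{3} + v_{6} = 0  so sig = (3; —)
  P={7,8,10}:  v_{7} + v_{8} + v_{10} = 0  so sig = (3; —)
  P={7,8,11}:  v_{7} + v_{8} + v_{11} = v_{9}  so sig = (3; 1)
  P={1,4,6}:  v_{1} + v_{4} + v_{6} = v_{2} + v_{8} + v_{10}  so sig = (3; 1,1,1)
  P={2,3,8,10}:  v_{2} + v_{3} + v_{8} + v_{10} = v_{4}  so sig = (4; 1)
  P={1,2,6,8,10}:  v_{1} + v_{2} + v_{6} + v_{8} + v_{10} = v_{5}  so sig = (5; 1)

Sorted signature multiset PRS(X):
{ (2; —),  (2; 1),  (2; 1,1) ×3,  (2; 1,1,1) ×4,  (2; 1,1,1,1),  (2; 2,2,2),  (3; —) ×2,  (3; 1),  (3; 1,1,1),  (4; 1),  (5; 1) }


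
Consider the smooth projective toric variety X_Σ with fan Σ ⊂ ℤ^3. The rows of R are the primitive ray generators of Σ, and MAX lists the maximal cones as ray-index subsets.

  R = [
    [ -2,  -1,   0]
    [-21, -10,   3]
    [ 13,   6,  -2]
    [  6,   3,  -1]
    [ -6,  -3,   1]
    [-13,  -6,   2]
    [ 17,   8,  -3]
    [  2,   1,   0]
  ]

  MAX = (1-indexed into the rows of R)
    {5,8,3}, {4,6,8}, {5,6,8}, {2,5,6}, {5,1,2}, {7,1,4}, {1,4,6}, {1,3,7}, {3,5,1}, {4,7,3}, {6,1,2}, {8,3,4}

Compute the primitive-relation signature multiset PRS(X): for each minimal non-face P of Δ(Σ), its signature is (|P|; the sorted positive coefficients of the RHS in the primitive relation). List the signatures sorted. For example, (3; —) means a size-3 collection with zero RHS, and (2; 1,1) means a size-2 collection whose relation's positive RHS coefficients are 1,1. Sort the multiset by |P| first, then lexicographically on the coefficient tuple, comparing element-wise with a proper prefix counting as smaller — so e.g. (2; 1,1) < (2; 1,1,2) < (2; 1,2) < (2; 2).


Δ(Σ) — 8 vertices, 12 min non-faces:

  P = {1,8}:  v_{1} + v_{8} = 0 ; sig = (2; —)
  P = {3,6}:  v_{3} + v_{6} = 0 ; sig = (2; —)
  P = {4,5}:  v_{4} + v_{5} = 0 ; sig = (2; —)
  P = {2,3}:  v_{2} + v_{3} = v_{1} + v_{5} ; sig = (2; 1,1)
  P = {2,4}:  v_{2} + v_{4} = v_{1} + v_{6} ; sig = (2; 1,1)
  P = {2,8}:  v_{2} + v_{8} = v_{5} + v_{6} ; sig = (2; 1,1)
  P = {5,7}:  v_{5} + v_{7} = v_{1} + v_{3} ; sig = (2; 1,1)
  P = {6,7}:  v_{6} + v_{7} = v_{1} + v_{4} ; sig = (2; 1,1)
  P = {7,8}:  v_{7} + v_{8} = v_{3} + v_{4} ; sig = (2; 1,1)
  P = {2,7}:  v_{2} + v_{7} = 2·v_{1} ; sig = (2; 2)
  P = {1,3,4}:  v_{1} + v_{3} + v_{4} = v_{7} ; sig = (3; 1)
  P = {1,5,6}:  v_{1} + v_{5} + v_{6} = v_{2} ; sig = (3; 1)

Signatures (|P|; sorted positive RHS coefficients), sorted:
    (2; —)
    (2; —)
    (2; —)
    (2; 1,1)
    (2; 1,1)
    (2; 1,1)
    (2; 1,1)
    (2; 1,1)
    (2; 1,1)
    (2; 2)
    (3; 1)
    (3; 1)


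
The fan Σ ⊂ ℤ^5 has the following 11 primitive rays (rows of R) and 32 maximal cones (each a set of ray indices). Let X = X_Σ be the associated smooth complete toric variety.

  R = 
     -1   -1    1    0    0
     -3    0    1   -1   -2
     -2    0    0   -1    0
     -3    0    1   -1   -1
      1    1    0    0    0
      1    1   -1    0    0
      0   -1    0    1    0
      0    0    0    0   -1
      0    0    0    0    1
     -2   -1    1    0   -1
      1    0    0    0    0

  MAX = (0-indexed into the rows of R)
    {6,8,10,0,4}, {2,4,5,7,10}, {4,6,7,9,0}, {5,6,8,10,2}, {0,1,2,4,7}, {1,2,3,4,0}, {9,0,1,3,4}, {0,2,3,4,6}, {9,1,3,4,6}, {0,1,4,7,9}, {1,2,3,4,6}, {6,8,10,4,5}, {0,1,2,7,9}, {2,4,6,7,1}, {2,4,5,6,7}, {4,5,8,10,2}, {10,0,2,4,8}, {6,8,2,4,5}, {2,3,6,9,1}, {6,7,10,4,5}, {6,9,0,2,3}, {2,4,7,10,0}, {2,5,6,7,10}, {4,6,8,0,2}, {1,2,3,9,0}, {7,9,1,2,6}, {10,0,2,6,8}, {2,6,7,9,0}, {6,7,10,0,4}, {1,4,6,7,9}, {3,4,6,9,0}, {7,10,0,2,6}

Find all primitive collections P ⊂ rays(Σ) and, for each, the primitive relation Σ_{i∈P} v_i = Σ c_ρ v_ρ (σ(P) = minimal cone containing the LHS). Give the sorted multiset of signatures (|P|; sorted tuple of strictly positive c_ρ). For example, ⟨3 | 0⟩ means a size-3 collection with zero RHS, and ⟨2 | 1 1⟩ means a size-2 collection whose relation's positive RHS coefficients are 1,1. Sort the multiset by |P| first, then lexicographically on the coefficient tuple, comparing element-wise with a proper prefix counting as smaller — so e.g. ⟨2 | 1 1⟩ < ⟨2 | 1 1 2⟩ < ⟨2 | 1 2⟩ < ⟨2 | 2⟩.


Δ(Σ) — 11 vertices, 16 min non-faces:

  {0,5}:  v_{0} + v_{5} = 0  ⟹  sig = ⟨2 | 0⟩
  {7,8}:  v_{7} + v_{8} = 0  ⟹  sig = ⟨2 | 0⟩
  {1,8}:  v_{1} + v_{8} = v_{3}  ⟹  sig = ⟨2 | 1⟩
  {3,7}:  v_{3} + v_{7} = v_{1}  ⟹  sig = ⟨2 | 1⟩
  {9,10}:  v_{9} + v_{10} = v_{0} + v_{7}  ⟹  sig = ⟨2 | 1 1⟩
  {3,10}:  v_{3} + v_{10} = v_{0} + v_{2} + v_{4} + v_{7}  ⟹  sig = ⟨2 | 1 1 1 1⟩
  {5,9}:  v_{5} + v_{9} = v_{2} + v_{4} + v_{6} + v_{7}  ⟹  sig = ⟨2 | 1 1 1 1⟩
  {8,9}:  v_{8} + v_{9} = v_{0} + v_{2} + v_{4} + v_{6}  ⟹  sig = ⟨2 | 1 1 1 1⟩
  {1,10}:  v_{1} + v_{10} = v_{0} + v_{2} + v_{4} + 2·v_{7}  ⟹  sig = ⟨2 | 1 1 1 2⟩
  {3,5}:  v_{3} + v_{5} = 2·v_{2} + 2·v_{4} + v_{6} + v_{7}  ⟹  sig = ⟨2 | 1 1 2 2⟩
  {3,8}:  v_{3} + v_{8} = v_{0} + 2·v_{2} + 2·v_{4} + v_{6}  ⟹  sig = ⟨2 | 1 1 2 2⟩
  {1,5}:  v_{1} + v_{5} = 2·v_{2} + 2·v_{4} + v_{6} + 2·v_{7}  ⟹  sig = ⟨2 | 1 2 2 2⟩
  {2,4,9}:  v_{2} + v_{4} + v_{9} = v_{3}  ⟹  sig = ⟨3 | 1⟩
  {0,1,6}:  v_{0} + v_{1} + v_{6} = 2·v_{9}  ⟹  sig = ⟨3 | 2⟩
  {2,4,6,10}:  v_{2} + v_{4} + v_{6} + v_{10} = 0  ⟹  sig = ⟨4 | 0⟩
  {0,2,4,6,7}:  v_{0} + v_{2} + v_{4} + v_{6} + v_{7} = v_{9}  ⟹  sig = ⟨5 | 1⟩

Signatures (|P|; sorted positive RHS coefficients), sorted:
    ⟨2 | 0⟩
    ⟨2 | 0⟩
    ⟨2 | 1⟩
    ⟨2 | 1⟩
    ⟨2 | 1 1⟩
    ⟨2 | 1 1 1 1⟩
    ⟨2 | 1 1 1 1⟩
    ⟨2 | 1 1 1 1⟩
    ⟨2 | 1 1 1 2⟩
    ⟨2 | 1 1 2 2⟩
    ⟨2 | 1 1 2 2⟩
    ⟨2 | 1 2 2 2⟩
    ⟨3 | 1⟩
    ⟨3 | 2⟩
    ⟨4 | 0⟩
    ⟨5 | 1⟩


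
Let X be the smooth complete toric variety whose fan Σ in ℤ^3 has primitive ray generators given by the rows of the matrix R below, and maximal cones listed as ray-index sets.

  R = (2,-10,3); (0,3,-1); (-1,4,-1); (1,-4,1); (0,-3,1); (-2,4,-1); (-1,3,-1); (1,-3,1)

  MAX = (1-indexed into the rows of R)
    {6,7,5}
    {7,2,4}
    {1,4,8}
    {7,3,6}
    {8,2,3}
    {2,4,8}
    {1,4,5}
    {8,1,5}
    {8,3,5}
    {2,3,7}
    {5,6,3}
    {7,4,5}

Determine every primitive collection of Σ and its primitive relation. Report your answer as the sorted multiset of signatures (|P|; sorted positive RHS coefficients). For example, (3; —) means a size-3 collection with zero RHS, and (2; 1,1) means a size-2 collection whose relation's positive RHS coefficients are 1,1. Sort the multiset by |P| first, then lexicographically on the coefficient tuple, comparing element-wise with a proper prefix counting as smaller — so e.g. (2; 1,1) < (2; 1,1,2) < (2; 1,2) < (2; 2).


|primitive collections| = 12. Relations:

  {2,5}:  v_{2} + v_{5} = 0 — sig = (2; —)
  {3,4}:  v_{3} + v_{4} = 0 — sig = (2; —)
  {7,8}:  v_{7} + v_{8} = 0 — sig = (2; —)
  {1,2}:  v_{1} + v_{2} = v_{4} + v_{8} — sig = (2; 1,1)
  {1,3}:  v_{1} + v_{3} = v_{5} + v_{8} — sig = (2; 1,1)
  {1,7}:  v_{1} + v_{7} = v_{4} + v_{5} — sig = (2; 1,1)
  {2,6}:  v_{2} + v_{6} = v_{3} + v_{7} — sig = (2; 1,1)
  {4,6}:  v_{4} + v_{6} = v_{5} + v_{7} — sig = (2; 1,1)
  {6,8}:  v_{6} + v_{8} = v_{3} + v_{5} — sig = (2; 1,1)
  {1,6}:  v_{1} + v_{6} = 2·v_{5} — sig = (2; 2)
  {3,5,7}:  v_{3} + v_{5} + v_{7} = v_{6} — sig = (3; 1)
  {4,5,8}:  v_{4} + v_{5} + v_{8} = v_{1} — sig = (3; 1)

Hence PRS(X_Σ) =
    (2; —)
    (2; —)
    (2; —)
    (2; 1,1)
    (2; 1,1)
    (2; 1,1)
    (2; 1,1)
    (2; 1,1)
    (2; 1,1)
    (2; 2)
    (3; 1)
    (3; 1)


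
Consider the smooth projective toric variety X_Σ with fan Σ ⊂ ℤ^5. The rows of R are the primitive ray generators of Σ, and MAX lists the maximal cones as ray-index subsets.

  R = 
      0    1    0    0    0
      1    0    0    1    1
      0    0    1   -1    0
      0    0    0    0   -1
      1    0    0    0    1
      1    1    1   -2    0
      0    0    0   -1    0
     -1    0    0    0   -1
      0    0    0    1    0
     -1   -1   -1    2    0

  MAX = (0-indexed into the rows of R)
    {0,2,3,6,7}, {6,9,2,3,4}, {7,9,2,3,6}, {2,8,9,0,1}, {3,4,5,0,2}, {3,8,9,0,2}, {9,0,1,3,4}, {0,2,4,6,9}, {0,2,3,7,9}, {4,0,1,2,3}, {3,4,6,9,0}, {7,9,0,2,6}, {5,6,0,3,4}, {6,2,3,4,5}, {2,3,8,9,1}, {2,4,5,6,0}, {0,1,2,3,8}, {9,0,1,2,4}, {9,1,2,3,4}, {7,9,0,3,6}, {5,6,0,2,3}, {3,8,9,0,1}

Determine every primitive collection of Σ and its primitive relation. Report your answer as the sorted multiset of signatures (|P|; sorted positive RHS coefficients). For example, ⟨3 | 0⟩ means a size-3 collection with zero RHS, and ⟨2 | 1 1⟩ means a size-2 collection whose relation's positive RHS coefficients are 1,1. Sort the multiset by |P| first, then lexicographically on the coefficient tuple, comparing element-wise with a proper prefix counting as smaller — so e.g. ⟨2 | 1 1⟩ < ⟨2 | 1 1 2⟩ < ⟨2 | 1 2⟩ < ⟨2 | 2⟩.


Δ(Σ) — 10 vertices, 14 min non-faces:

  • {4,7}:  v_{4} + v_{7} = 0  ⟹  sig = ⟨2 | 0⟩
  • {5,9}:  v_{5} + v_{9} = 0  ⟹  sig = ⟨2 | 0⟩
  • {6,8}:  v_{6} + v_{8} = 0  ⟹  sig = ⟨2 | 0⟩
  • {1,6}:  v_{1} + v_{6} = v_{4}  ⟹  sig = ⟨2 | 1⟩
  • {1,7}:  v_{1} + v_{7} = v_{8}  ⟹  sig = ⟨2 | 1⟩
  • {4,8}:  v_{4} + v_{8} = v_{1}  ⟹  sig = ⟨2 | 1⟩
  • {5,7}:  v_{5} + v_{7} = v_{0} + v_{2} + v_{3} + v_{6}  ⟹  sig = ⟨2 | 1 1 1 1⟩
  • {5,8}:  v_{5} + v_{8} = v_{0} + v_{2} + v_{3} + v_{4}  ⟹  sig = ⟨2 | 1 1 1 1⟩
  • {7,8}:  v_{7} + v_{8} = v_{0} + v_{2} + v_{3} + v_{9}  ⟹  sig = ⟨2 | 1 1 1 1⟩
  • {1,5}:  v_{1} + v_{5} = v_{0} + v_{2} + v_{3} + 2·v_{4}  ⟹  sig = ⟨2 | 1 1 1 2⟩
  • {0,2,3,4,6}:  v_{0} + v_{2} + v_{3} + v_{4} + v_{6} = v_{5}  ⟹  sig = ⟨5 | 1⟩
  • {0,2,3,4,9}:  v_{0} + v_{2} + v_{3} + v_{4} + v_{9} = v_{8}  ⟹  sig = ⟨5 | 1⟩
  • {0,2,3,6,9}:  v_{0} + v_{2} + v_{3} + v_{6} + v_{9} = v_{7}  ⟹  sig = ⟨5 | 1⟩
  • {0,1,2,3,9}:  v_{0} + v_{1} + v_{2} + v_{3} + v_{9} = 2·v_{8}  ⟹  sig = ⟨5 | 2⟩

Hence PRS(X_Σ) =
{ ⟨2 | 0⟩ ×3,  ⟨2 | 1⟩ ×3,  ⟨2 | 1 1 1 1⟩ ×3,  ⟨2 | 1 1 1 2⟩,  ⟨5 | 1⟩ ×3,  ⟨5 | 2⟩ }


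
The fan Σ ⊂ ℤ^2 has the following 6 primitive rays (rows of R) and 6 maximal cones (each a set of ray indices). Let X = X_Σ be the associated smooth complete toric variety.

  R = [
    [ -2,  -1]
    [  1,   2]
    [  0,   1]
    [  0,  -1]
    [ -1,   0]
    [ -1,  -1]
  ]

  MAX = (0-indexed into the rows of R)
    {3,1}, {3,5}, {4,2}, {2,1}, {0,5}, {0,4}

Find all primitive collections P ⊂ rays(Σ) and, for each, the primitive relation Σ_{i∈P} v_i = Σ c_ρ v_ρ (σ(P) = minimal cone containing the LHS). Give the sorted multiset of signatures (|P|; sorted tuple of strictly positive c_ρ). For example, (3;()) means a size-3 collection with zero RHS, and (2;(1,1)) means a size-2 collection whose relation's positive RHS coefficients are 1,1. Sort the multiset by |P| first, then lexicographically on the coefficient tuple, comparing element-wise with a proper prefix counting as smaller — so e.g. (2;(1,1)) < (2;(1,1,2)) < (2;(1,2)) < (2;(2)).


Primitive collections (9):

  P={2,3}:  v_{2} + v_{3} = 0  ⟹  sig = (2;())
  P={1,5}:  v_{1} + v_{5} = v_{2}  ⟹  sig = (2;(1))
  P={2,5}:  v_{2} + v_{5} = v_{4}  ⟹  sig = (2;(1))
  P={3,4}:  v_{3} + v_{4} = v_{5}  ⟹  sig = (2;(1))
  P={4,5}:  v_{4} + v_{5} = v_{0}  ⟹  sig = (2;(1))
  P={0,1}:  v_{0} + v_{1} = v_{2} + v_{4}  ⟹  sig = (2;(1,1))
  P={0,2}:  v_{0} + v_{2} = 2·v_{4}  ⟹  sig = (2;(2))
  P={0,3}:  v_{0} + v_{3} = 2·v_{5}  ⟹  sig = (2;(2))
  P={1,4}:  v_{1} + v_{4} = 2·v_{2}  ⟹  sig = (2;(2))

Sorted signature multiset PRS(X):
{ (2;()),  (2;(1)) ×4,  (2;(1,1)),  (2;(2)) ×3 }


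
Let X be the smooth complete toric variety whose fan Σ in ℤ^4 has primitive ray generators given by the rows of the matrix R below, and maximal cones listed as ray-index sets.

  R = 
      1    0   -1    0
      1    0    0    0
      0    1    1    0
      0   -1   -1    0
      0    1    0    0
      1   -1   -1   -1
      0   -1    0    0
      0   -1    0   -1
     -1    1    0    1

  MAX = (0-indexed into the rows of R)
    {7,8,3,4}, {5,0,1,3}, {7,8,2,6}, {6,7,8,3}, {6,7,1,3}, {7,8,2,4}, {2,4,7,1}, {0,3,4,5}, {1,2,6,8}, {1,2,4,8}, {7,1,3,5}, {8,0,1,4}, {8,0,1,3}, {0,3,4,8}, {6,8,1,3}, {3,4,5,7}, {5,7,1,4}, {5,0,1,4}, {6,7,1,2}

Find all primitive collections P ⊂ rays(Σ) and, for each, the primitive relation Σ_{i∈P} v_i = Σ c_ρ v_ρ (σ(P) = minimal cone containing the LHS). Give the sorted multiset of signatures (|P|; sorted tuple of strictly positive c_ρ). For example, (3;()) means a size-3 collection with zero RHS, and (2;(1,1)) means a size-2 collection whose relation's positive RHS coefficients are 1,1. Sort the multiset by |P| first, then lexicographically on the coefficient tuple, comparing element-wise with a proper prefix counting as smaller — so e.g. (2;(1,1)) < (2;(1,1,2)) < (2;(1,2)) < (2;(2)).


Σ has 10 primitive collections:

  • {2,3}:  v_{2} + v_{3} = 0  ⇒ sig = (2;())
  • {4,6}:  v_{4} + v_{6} = 0  ⇒ sig = (2;())
  • {0,7}:  v_{0} + v_{7} = v_{5}  ⇒ sig = (2;(1))
  • {0,2}:  v_{0} + v_{2} = v_{1} + v_{4}  ⇒ sig = (2;(1,1))
  • {0,6}:  v_{0} + v_{6} = v_{1} + v_{3}  ⇒ sig = (2;(1,1))
  • {5,8}:  v_{5} + v_{8} = v_{3} + v_{4}  ⇒ sig = (2;(1,1))
  • {2,5}:  v_{2} + v_{5} = v_{1} + v_{4} + v_{7}  ⇒ sig = (2;(1,1,1))
  • {5,6}:  v_{5} + v_{6} = v_{1} + v_{3} + v_{7}  ⇒ sig = (2;(1,1,1))
  • {1,7,8}:  v_{1} + v_{7} + v_{8} = 0  ⇒ sig = (3;())
  • {1,3,4}:  v_{1} + v_{3} + v_{4} = v_{0}  ⇒ sig = (3;(1))

Sorted signature multiset PRS(X):
[(2;()), (2;()), (2;(1)), (2;(1,1)), (2;(1,1)), (2;(1,1)), (2;(1,1,1)), (2;(1,1,1)), (3;()), (3;(1))]


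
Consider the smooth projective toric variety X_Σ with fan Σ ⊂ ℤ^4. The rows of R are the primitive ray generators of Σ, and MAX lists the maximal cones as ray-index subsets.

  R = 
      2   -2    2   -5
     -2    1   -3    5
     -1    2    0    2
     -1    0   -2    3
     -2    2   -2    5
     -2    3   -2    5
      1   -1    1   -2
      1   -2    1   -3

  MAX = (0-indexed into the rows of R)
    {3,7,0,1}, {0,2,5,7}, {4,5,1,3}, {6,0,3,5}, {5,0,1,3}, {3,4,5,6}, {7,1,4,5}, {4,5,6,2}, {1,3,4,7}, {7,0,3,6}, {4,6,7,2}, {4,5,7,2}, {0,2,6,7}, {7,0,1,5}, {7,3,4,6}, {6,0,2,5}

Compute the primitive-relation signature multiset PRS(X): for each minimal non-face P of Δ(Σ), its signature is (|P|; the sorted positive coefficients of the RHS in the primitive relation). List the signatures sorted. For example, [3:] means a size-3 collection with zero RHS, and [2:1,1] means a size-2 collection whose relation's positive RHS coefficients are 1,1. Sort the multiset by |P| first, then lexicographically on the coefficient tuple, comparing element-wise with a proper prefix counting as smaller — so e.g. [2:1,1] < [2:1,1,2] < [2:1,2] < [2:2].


6 collections generate NE(X_Σ); each relation:

  P = {0,4}:  v_{0} + v_{4} = 0 ; sig = [2:]
  P = {1,6}:  v_{1} + v_{6} = v_{3} ; sig = [2:1]
  P = {2,3}:  v_{2} + v_{3} = v_{4} ; sig = [2:1]
  P = {1,2}:  v_{1} + v_{2} = v_{4} + v_{5} + v_{7} ; sig = [2:1,1,1]
  P = {5,6,7}:  v_{5} + v_{6} + v_{7} = 0 ; sig = [3:]
  P = {3,5,7}:  v_{3} + v_{5} + v_{7} = v_{1} ; sig = [3:1]

Hence PRS(X_Σ) =
[[2:], [2:1], [2:1], [2:1,1,1], [3:], [3:1]]


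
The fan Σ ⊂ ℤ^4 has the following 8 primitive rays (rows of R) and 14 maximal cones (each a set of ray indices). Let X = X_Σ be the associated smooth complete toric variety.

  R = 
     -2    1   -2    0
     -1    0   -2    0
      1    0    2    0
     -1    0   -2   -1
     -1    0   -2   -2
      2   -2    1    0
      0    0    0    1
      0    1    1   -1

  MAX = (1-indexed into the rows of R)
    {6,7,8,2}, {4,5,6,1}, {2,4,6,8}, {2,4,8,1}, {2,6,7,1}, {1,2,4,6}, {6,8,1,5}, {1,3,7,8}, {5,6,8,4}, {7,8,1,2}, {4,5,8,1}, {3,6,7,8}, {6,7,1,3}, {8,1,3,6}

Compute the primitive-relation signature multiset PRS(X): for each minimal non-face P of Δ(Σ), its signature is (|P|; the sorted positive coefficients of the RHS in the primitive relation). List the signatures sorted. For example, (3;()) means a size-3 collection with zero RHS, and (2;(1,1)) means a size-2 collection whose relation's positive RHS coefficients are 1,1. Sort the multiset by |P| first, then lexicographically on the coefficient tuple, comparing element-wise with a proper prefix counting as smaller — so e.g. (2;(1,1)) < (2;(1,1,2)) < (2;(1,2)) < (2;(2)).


Σ has 9 primitive collections:

  {2,3}:  v_{2} + v_{3} = 0  so sig = (2;())
  {4,7}:  v_{4} + v_{7} = v_{2}  so sig = (2;(1))
  {5,7}:  v_{5} + v_{7} = v_{4}  so sig = (2;(1))
  {3,4}:  v_{3} + v_{4} = v_{1} + v_{6} + v_{8}  so sig = (2;(1,1,1))
  {2,5}:  v_{2} + v_{5} = 2·v_{4}  so sig = (2;(2))
  {3,5}:  v_{3} + v_{5} = 2·v_{1} + 2·v_{6} + 2·v_{8}  so sig = (2;(2,2,2))
  {1,6,7,8}:  v_{1} + v_{6} + v_{7} + v_{8} = 0  so sig = (4;())
  {1,2,6,8}:  v_{1} + v_{2} + v_{6} + v_{8} = v_{4}  so sig = (4;(1))
  {1,4,6,8}:  v_{1} + v_{4} + v_{6} + v_{8} = v_{5}  so sig = (4;(1))

so the primitive-relation signature multiset is
{ (2;()),  (2;(1)) ×2,  (2;(1,1,1)),  (2;(2)),  (2;(2,2,2)),  (4;()),  (4;(1)) ×2 }


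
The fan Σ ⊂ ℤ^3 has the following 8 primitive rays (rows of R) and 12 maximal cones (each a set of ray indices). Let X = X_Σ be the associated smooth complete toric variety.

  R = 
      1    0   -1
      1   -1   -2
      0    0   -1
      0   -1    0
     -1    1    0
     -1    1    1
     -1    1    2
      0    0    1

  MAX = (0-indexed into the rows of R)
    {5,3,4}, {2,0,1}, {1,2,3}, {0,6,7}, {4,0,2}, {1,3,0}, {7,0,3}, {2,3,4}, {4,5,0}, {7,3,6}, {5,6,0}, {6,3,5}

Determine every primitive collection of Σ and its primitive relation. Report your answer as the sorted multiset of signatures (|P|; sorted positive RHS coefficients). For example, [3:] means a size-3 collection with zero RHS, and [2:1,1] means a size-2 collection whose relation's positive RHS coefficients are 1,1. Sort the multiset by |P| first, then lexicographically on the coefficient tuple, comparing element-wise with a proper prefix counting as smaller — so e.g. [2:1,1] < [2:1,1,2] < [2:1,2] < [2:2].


Δ(Σ) — 8 vertices, 14 min non-faces:

  P={1,6}:  v_{1} + v_{6} = 0  ⟹  sig = [2:]
  P={2,7}:  v_{2} + v_{7} = 0  ⟹  sig = [2:]
  P={1,5}:  v_{1} + v_{5} = v_{2}  ⟹  sig = [2:1]
  P={2,5}:  v_{2} + v_{5} = v_{4}  ⟹  sig = [2:1]
  P={2,6}:  v_{2} + v_{6} = v_{5}  ⟹  sig = [2:1]
  P={4,7}:  v_{4} + v_{7} = v_{5}  ⟹  sig = [2:1]
  P={5,7}:  v_{5} + v_{7} = v_{6}  ⟹  sig = [2:1]
  P={1,7}:  v_{1} + v_{7} = v_{0} + v_{3}  ⟹  sig = [2:1,1]
  P={1,4}:  v_{1} + v_{4} = 2·v_{2}  ⟹  sig = [2:2]
  P={4,6}:  v_{4} + v_{6} = 2·v_{5}  ⟹  sig = [2:2]
  P={0,3,5}:  v_{0} + v_{3} + v_{5} = 0  ⟹  sig = [3:]
  P={0,2,3}:  v_{0} + v_{2} + v_{3} = v_{1}  ⟹  sig = [3:1]
  P={0,3,4}:  v_{0} + v_{3} + v_{4} = v_{2}  ⟹  sig = [3:1]
  P={0,3,6}:  v_{0} + v_{3} + v_{6} = v_{7}  ⟹  sig = [3:1]

Signatures (|P|; sorted positive RHS coefficients), sorted:
[[2:], [2:], [2:1], [2:1], [2:1], [2:1], [2:1], [2:1,1], [2:2], [2:2], [3:], [3:1], [3:1], [3:1]]


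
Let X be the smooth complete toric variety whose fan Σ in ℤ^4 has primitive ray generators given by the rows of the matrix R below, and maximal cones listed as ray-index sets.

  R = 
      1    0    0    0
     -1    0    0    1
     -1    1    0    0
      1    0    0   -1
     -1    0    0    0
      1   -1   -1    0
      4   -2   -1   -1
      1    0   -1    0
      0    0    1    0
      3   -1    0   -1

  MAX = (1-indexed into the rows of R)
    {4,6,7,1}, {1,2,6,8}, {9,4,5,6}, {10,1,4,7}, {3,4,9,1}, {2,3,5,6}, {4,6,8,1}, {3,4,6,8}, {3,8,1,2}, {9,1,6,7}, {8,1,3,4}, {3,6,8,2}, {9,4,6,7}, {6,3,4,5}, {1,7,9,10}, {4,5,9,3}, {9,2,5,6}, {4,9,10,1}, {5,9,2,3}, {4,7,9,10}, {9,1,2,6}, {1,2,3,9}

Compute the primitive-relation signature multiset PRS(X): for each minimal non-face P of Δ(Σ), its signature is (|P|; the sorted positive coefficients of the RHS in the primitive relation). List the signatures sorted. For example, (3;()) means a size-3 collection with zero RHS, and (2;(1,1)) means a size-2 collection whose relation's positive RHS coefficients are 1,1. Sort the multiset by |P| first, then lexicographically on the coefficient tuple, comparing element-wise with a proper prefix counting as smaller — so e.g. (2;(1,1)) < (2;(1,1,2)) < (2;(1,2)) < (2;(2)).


Δ(Σ) — 10 vertices, 17 min non-faces:

  P = {1,5}:  v_{1} + v_{5} = 0  →  sig = (2;())
  P = {2,4}:  v_{2} + v_{4} = 0  →  sig = (2;())
  P = {6,10}:  v_{6} + v_{10} = v_{7}  →  sig = (2;(1))
  P = {8,9}:  v_{8} + v_{9} = v_{1}  →  sig = (2;(1))
  P = {3,10}:  v_{3} + v_{10} = v_{1} + v_{4}  →  sig = (2;(1,1))
  P = {5,8}:  v_{5} + v_{8} = v_{3} + v_{6}  →  sig = (2;(1,1))
  P = {2,10}:  v_{2} + v_{10} = v_{1} + v_{6} + v_{9}  →  sig = (2;(1,1,1))
  P = {3,7}:  v_{3} + v_{7} = v_{1} + v_{4} + v_{6}  →  sig = (2;(1,1,1))
  P = {5,10}:  v_{5} + v_{10} = v_{4} + v_{6} + v_{9}  →  sig = (2;(1,1,1))
  P = {2,7}:  v_{2} + v_{7} = v_{1} + 2·v_{6} + v_{9}  →  sig = (2;(1,1,2))
  P = {5,7}:  v_{5} + v_{7} = v_{4} + 2·v_{6} + v_{9}  →  sig = (2;(1,1,2))
  P = {8,10}:  v_{8} + v_{10} = 2·v_{1} + v_{4} + v_{6}  →  sig = (2;(1,1,2))
  P = {7,8}:  v_{7} + v_{8} = 2·v_{1} + v_{4} + 2·v_{6}  →  sig = (2;(1,2,2))
  P = {3,6,9}:  v_{3} + v_{6} + v_{9} = 0  →  sig = (3;())
  P = {1,3,6}:  v_{1} + v_{3} + v_{6} = v_{8}  →  sig = (3;(1))
  P = {1,4,6,9}:  v_{1} + v_{4} + v_{6} + v_{9} = v_{10}  →  sig = (4;(1))
  P = {1,4,7,9}:  v_{1} + v_{4} + v_{7} + v_{9} = 2·v_{10}  →  sig = (4;(2))

so the primitive-relation signature multiset is
    (2;())
    (2;())
    (2;(1))
    (2;(1))
    (2;(1,1))
    (2;(1,1))
    (2;(1,1,1))
    (2;(1,1,1))
    (2;(1,1,1))
    (2;(1,1,2))
    (2;(1,1,2))
    (2;(1,1,2))
    (2;(1,2,2))
    (3;())
    (3;(1))
    (4;(1))
    (4;(2))
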